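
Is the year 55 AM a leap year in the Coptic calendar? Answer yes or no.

yes

55 mod 4 = 3; in the Coptic calendar a year is leap when year mod 4 = 3, so it is a leap year.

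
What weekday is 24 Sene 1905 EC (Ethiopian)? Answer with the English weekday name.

Tuesday

Equivalently 1 July 1913 Gregorian, JDN 2419950.
Since JDN mod 7 = 1 (0 = Monday), the day is Tuesday.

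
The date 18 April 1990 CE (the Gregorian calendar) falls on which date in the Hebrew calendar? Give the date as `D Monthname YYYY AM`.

23 Nisan 5750 AM

Both dates share Julian Day Number 2448000; in the Hebrew calendar that is 23 Nisan 5750 AM.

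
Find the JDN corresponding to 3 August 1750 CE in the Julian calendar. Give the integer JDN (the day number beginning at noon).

2360460

In the Gregorian calendar the same day is 14 August 1750.
JDN 2451545 is 1 January 2000 CE (Gregorian); the target day is −91085 days from there, so JDN = 2360460.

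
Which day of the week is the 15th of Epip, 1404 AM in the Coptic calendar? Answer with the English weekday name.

Equivalently 19 July 1688 Gregorian, JDN 2337790.
JDN 2337790 mod 7 = 0, and JDN 0 was a Monday, so this is a Monday.

Monday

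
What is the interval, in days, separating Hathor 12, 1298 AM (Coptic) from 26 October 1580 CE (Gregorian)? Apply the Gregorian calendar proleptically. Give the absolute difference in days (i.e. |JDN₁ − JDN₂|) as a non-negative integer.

First date → JDN 2298830; second date → JDN 2298442.
The interval is |2298830 − 2298442| = 388 days.

388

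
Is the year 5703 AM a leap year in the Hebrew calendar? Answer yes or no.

yes

Hebrew year 5703 is year 3 of its 19-year Metonic cycle; leap years are at positions 3, 6, 8, 11, 14, 17, 19, so it is a leap year (13 months).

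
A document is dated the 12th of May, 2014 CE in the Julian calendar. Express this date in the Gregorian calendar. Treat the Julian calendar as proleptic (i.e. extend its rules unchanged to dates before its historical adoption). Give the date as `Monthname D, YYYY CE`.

May 25, 2014 CE

The Julian–Gregorian offset here is 13 days (Julian trailing).
12 May 2014 Julian + 13 days → 25 May 2014 Gregorian.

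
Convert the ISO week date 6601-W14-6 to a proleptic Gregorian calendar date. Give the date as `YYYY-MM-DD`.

ISO week 1 of 6601 is the week containing the first Thursday of 6601.
Week 14, day 6 (Saturday) lands on 6601-04-04.

6601-04-04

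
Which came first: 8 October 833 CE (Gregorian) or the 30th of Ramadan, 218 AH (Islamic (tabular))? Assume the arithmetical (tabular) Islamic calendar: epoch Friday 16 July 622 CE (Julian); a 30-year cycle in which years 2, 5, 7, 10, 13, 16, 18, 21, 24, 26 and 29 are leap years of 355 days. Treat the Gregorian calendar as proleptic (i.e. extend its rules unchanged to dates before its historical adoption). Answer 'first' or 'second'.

The two dates have Julian Day Numbers 2025588 and 2025603 respectively.
Since 2025588 < 2025603, the first date comes first.

first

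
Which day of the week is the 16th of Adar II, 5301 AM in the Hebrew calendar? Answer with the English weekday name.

Tuesday

In the proleptic Gregorian calendar this is 25 March 1541 (JDN 2283982).
2283982 ≡ 1 (mod 7); counting from Monday = 0 gives Tuesday.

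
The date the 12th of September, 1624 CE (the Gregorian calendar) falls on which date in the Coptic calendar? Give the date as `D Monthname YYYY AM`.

5 Thout 1341 AM

Julian Day Number of the source date = 2314469.
Converting JDN 2314469 to the Coptic calendar gives 5 Thout 1341 AM.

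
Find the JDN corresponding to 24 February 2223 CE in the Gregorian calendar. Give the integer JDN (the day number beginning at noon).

2533048

JDN 2451545 is 1 January 2000 CE (Gregorian); the target day is +81503 days from there, so JDN = 2533048.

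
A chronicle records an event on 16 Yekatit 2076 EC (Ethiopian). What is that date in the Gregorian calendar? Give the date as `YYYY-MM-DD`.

Julian Day Number of the source date = 2482280.
Converting JDN 2482280 to the Gregorian calendar gives 24 February 2084 CE.

2084-02-24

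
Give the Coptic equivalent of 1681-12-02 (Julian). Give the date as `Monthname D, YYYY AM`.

Koiak 6, 1398 AM

The source date corresponds to 12 December 1681 in the Gregorian calendar (JDN 2335379).
That day falls on 6 Koiak 1398 AM in the Coptic calendar.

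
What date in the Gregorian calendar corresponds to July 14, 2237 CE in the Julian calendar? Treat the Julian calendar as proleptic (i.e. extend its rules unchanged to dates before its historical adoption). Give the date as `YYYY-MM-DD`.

At this point the Julian calendar is 15 days behind the Gregorian.
14 July 2237 Julian + 15 days → 29 July 2237 Gregorian.

2237-07-29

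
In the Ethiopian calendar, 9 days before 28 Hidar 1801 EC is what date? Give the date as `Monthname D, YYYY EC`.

Hidar 19, 1801 EC

Counting 9 days back from JDN 2381758 reaches JDN 2381749, which is Hidar 19, 1801 EC.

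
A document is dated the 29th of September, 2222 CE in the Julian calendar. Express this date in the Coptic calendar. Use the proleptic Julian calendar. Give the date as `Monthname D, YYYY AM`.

Julian Day Number of the source date = 2532915.
Converting JDN 2532915 to the Coptic calendar gives 2 Paopi 1939 AM.

Paopi 2, 1939 AM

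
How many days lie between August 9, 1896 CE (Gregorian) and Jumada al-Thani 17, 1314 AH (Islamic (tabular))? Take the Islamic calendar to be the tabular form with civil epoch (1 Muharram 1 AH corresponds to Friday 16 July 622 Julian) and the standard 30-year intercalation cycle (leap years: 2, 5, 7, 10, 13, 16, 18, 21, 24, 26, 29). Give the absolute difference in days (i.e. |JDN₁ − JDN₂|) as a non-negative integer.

First date → JDN 2413781; second date → JDN 2413887.
The interval is |2413781 − 2413887| = 106 days.

106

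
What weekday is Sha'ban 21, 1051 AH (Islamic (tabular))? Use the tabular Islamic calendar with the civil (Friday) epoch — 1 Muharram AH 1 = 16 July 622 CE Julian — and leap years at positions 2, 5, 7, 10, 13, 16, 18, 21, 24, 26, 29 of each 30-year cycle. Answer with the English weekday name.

Monday

This is JDN 2320752 (25 November 1641 Gregorian).
Since JDN mod 7 = 0 (0 = Monday), the day is Monday.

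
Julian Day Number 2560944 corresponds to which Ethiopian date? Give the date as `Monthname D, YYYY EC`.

Hamle 2, 2291 EC

JDN 2560944 is 11 July 2299 in the Gregorian calendar.
In the Ethiopian calendar that day is Hamle 2, 2291 EC.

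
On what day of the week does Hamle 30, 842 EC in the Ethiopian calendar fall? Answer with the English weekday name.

Thursday

This is JDN 2031725 (28 July 850 Gregorian).
Since JDN mod 7 = 3 (0 = Monday), the day is Thursday.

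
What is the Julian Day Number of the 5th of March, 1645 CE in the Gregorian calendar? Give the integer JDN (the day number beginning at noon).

2321948

JDN 2299161 is 15 October 1582 CE (Gregorian); the target day is +22787 days from there, so JDN = 2321948.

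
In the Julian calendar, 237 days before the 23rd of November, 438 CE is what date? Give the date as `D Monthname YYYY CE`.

JDN of the 23rd of November, 438 CE = 1881364.
1881364 − 237 = 1881127.
JDN 1881127 in the Julian calendar is 31 March 438 CE.

31 March 438 CE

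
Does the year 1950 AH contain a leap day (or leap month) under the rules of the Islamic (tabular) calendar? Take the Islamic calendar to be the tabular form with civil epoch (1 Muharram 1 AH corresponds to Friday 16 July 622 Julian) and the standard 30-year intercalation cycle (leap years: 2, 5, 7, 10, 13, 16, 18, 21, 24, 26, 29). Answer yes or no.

no

Year 1950 AH is year 30 of its 30-year cycle; leap positions are 2, 5, 7, 10, 13, 16, 18, 21, 24, 26, 29, so it is a common year (354 days).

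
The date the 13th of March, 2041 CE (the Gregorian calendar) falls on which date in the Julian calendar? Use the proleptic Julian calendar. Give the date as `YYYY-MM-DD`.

2041-02-28

For dates in this range the Gregorian date is 13 days ahead of the Julian.
13 March 2041 Gregorian − 13 days → 28 February 2041 Julian.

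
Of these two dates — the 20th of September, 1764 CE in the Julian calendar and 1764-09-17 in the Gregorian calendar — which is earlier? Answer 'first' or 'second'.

second

The two dates have Julian Day Numbers 2365622 and 2365608 respectively.
Since 2365608 < 2365622, the second date comes first.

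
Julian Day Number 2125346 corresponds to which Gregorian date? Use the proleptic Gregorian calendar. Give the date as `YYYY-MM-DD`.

1106-11-25

JDN 2451545 is 1 Jan 2000; 2125346 is −326199 days from there.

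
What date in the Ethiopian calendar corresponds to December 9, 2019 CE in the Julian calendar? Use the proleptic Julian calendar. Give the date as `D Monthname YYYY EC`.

Julian Day Number of the source date = 2458840.
Converting JDN 2458840 to the Ethiopian calendar gives 12 Tahsas 2012 EC.

12 Tahsas 2012 EC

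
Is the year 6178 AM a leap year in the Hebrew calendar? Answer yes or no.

Hebrew year 6178 is year 3 of its 19-year Metonic cycle; leap years are at positions 3, 6, 8, 11, 14, 17, 19, so it is a leap year (13 months).

yes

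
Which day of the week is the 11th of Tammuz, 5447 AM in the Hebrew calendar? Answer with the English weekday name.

Equivalently 22 June 1687 Gregorian, JDN 2337397.
Since JDN mod 7 = 6 (0 = Monday), the day is Sunday.

Sunday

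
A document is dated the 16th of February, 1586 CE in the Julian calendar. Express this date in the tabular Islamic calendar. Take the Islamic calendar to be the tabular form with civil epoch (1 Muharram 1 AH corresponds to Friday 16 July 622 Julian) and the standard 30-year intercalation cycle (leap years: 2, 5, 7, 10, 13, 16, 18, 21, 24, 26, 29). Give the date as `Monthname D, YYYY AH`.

Julian Day Number of the source date = 2300391.
Converting JDN 2300391 to the tabular Islamic calendar gives 7 Rabi' al-Awwal 994 AH.

Rabi' al-Awwal 7, 994 AH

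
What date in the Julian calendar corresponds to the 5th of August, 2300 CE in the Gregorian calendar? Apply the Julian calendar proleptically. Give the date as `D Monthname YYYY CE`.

20 July 2300 CE

The Julian–Gregorian offset here is 16 days (Julian trailing).
5 August 2300 Gregorian − 16 days → 20 July 2300 Julian.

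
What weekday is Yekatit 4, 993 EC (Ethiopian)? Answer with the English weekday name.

Wednesday

In the proleptic Gregorian calendar this is 4 February 1001 (JDN 2086702).
JDN 2086702 mod 7 = 2, and JDN 0 was a Monday, so this is a Wednesday.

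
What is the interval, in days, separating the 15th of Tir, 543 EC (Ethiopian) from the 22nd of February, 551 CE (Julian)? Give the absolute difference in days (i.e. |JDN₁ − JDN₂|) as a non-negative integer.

First date → JDN 1922320; second date → JDN 1922363.
The interval is |1922320 − 1922363| = 43 days.

43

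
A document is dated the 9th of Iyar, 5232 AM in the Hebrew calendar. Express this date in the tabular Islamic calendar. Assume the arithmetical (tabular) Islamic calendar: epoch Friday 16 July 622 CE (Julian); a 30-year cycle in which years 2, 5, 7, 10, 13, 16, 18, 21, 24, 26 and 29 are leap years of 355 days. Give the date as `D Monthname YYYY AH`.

Julian Day Number of the source date = 2258813.
Converting JDN 2258813 to the tabular Islamic calendar gives 8 Dhu al-Qa'dah 876 AH.

8 Dhu al-Qa'dah 876 AH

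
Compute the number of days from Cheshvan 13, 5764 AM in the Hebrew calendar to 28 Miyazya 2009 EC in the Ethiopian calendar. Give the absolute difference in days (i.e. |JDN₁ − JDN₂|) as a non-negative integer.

JDN of the first date = 2452952.
JDN of the second date = 2457880.
|2457880 − 2452952| = 4928.

4928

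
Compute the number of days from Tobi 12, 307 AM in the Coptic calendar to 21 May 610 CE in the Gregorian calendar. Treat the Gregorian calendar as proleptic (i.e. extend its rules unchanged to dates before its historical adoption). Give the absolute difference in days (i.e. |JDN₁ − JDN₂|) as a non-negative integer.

First date → JDN 1936927; second date → JDN 1943998.
The interval is |1936927 − 1943998| = 7071 days.

7071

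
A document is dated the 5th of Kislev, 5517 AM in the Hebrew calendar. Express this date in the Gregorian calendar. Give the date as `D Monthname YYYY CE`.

28 November 1756 CE

Both dates share Julian Day Number 2362758; in the Gregorian calendar that is 28 November 1756 CE.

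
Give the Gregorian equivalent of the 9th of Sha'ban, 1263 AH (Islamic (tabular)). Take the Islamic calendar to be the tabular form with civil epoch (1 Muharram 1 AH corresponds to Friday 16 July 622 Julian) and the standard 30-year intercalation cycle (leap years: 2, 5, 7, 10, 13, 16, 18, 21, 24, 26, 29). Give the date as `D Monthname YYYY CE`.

Both dates share Julian Day Number 2395866; in the Gregorian calendar that is 23 July 1847 CE.

23 July 1847 CE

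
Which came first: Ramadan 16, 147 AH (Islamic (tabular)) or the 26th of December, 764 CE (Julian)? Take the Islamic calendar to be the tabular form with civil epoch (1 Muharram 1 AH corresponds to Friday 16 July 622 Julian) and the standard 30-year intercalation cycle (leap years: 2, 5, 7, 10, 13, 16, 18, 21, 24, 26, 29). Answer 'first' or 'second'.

Converting both to JDN: 2000429 vs 2000469; the smaller is the first.

first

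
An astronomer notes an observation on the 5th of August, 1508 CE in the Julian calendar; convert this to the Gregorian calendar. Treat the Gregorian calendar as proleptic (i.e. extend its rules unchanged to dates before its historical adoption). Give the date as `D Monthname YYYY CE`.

15 August 1508 CE

For dates in this range the Gregorian date is 10 days ahead of the Julian.
5 August 1508 Julian + 10 days → 15 August 1508 Gregorian.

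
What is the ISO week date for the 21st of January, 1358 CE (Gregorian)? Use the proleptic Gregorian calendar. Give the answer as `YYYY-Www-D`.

The weekday is Saturday (ISO weekday 6).
That Saturday belongs to ISO week 3 of ISO year 1358.

1358-W03-6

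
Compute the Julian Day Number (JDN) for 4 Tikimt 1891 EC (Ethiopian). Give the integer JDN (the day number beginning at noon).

Equivalently 13 October 1898 (Gregorian).
JDN 2400001 is 17 November 1858 CE (Gregorian), MJD 0; the target day is +14575 days from there, so JDN = 2414576.

2414576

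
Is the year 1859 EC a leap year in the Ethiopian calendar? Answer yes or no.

1859 mod 4 = 3; in the Ethiopian calendar a year is leap when year mod 4 = 3, so it is a leap year.

yes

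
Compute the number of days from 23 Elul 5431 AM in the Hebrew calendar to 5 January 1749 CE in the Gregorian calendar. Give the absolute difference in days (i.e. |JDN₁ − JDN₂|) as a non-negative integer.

First date → JDN 2331621; second date → JDN 2359874.
The interval is |2331621 − 2359874| = 28253 days.

28253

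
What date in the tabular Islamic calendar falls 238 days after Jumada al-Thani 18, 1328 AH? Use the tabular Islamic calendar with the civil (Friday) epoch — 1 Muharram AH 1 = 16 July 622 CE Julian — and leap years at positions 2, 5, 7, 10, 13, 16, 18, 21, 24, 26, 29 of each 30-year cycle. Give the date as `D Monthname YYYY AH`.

20 Safar 1329 AH

The starting date is JDN 2418850; 2418850 + 238 = 2419088.
JDN 2419088 corresponds to 20 Safar 1329 AH.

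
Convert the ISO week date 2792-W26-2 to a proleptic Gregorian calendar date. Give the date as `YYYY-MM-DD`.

ISO week 1 of 2792 is the week containing the first Thursday of 2792.
Week 26, day 2 (Tuesday) lands on 2792-06-23.

2792-06-23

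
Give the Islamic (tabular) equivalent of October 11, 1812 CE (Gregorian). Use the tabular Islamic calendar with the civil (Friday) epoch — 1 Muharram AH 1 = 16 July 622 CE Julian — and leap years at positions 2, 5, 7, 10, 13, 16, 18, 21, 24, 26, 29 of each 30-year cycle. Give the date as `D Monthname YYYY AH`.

Both dates share Julian Day Number 2383163; in the tabular Islamic calendar that is 4 Shawwal 1227 AH.

4 Shawwal 1227 AH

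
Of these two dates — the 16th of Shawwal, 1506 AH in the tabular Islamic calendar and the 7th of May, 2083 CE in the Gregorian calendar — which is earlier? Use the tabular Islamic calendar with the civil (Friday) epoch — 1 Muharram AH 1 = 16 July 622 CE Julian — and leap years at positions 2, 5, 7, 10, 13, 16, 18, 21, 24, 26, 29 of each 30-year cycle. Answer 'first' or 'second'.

Converting both to JDN: 2482043 vs 2481987; the smaller is the second.

second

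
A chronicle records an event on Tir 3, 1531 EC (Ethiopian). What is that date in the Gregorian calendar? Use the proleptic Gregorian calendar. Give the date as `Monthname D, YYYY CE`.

Both dates share Julian Day Number 2283175; in the Gregorian calendar that is 8 January 1539 CE.

January 8, 1539 CE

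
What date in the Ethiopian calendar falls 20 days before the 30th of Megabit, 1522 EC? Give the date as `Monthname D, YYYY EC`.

The starting date is JDN 2279975; 2279975 − 20 = 2279955.
JDN 2279955 corresponds to Megabit 10, 1522 EC.

Megabit 10, 1522 EC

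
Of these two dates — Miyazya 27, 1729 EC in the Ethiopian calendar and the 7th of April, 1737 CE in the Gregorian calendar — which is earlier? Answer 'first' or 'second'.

Converting both to JDN: 2355609 vs 2355583; the smaller is the second.

second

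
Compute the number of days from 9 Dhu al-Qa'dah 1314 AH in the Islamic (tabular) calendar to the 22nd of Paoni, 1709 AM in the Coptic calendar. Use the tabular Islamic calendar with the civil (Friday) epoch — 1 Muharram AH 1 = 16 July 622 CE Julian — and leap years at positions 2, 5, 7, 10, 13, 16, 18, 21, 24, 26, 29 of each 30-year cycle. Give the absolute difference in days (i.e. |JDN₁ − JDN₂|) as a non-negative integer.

First date → JDN 2414026; second date → JDN 2449168.
The interval is |2414026 − 2449168| = 35142 days.

35142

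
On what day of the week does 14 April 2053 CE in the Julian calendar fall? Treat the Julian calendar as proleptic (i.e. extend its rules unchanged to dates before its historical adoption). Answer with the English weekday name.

In the Gregorian calendar this is 27 April 2053 (JDN 2471020).
2471020 ≡ 6 (mod 7); counting from Monday = 0 gives Sunday.

Sunday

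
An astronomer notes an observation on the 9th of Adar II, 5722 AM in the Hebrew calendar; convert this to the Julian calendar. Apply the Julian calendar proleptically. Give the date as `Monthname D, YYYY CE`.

The source date corresponds to 15 March 1962 in the Gregorian calendar (JDN 2437739).
That day falls on 2 March 1962 CE in the Julian calendar.

March 2, 1962 CE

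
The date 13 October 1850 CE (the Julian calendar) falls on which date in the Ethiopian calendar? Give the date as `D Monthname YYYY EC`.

16 Tikimt 1843 EC

Julian Day Number of the source date = 2397056.
Converting JDN 2397056 to the Ethiopian calendar gives 16 Tikimt 1843 EC.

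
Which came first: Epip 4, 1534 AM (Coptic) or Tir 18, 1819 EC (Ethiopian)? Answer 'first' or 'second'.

Converting both to JDN: 2385261 vs 2388382; the smaller is the first.

first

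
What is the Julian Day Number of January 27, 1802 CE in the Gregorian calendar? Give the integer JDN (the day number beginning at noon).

2379253

JDN 2299161 is 15 October 1582 CE (Gregorian); the target day is +80092 days from there, so JDN = 2379253.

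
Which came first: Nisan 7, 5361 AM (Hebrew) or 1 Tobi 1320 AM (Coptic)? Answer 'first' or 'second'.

first

Converting both to JDN: 2305912 vs 2306915; the smaller is the first.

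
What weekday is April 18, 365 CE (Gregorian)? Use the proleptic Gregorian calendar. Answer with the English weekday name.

Sunday

JDN 1854481 mod 7 = 6, and JDN 0 was a Monday, so this is a Sunday.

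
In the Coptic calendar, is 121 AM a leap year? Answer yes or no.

no

121 mod 4 = 1; in the Coptic calendar a year is leap when year mod 4 = 3, so it is a common year.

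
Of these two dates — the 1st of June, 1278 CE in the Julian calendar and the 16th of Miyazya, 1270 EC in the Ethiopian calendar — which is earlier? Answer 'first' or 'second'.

Converting both to JDN: 2187999 vs 2187948; the smaller is the second.

second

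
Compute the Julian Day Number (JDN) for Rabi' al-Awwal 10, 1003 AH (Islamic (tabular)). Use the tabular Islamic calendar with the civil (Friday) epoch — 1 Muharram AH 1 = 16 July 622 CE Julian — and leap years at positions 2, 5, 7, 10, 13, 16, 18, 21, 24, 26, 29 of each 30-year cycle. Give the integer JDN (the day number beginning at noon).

In the Gregorian calendar the same day is 23 November 1594.
JDN 2451545 is 1 January 2000 CE (Gregorian); the target day is −147962 days from there, so JDN = 2303583.

2303583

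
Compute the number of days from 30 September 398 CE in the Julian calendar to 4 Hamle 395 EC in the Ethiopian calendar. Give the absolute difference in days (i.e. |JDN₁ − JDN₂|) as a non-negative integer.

1732

JDN of the first date = 1866700.
JDN of the second date = 1868432.
|1868432 − 1866700| = 1732.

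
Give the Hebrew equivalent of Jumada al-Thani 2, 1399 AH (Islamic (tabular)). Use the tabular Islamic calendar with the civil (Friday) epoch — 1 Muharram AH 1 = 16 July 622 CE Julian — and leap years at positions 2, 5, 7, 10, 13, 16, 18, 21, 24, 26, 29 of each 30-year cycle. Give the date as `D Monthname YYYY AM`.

3 Iyar 5739 AM

The source date corresponds to 30 April 1979 in the Gregorian calendar (JDN 2443994).
That day falls on 3 Iyar 5739 AM in the Hebrew calendar.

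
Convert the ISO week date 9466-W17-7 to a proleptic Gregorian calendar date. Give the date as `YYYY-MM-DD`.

9466-04-29

ISO week 1 of 9466 is the week containing the first Thursday of 9466.
Week 17, day 7 (Sunday) lands on 9466-04-29.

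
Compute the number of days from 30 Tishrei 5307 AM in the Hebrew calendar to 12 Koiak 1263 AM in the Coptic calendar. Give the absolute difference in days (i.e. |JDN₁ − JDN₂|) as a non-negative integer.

73

JDN of the first date = 2286003.
JDN of the second date = 2286076.
|2286076 − 2286003| = 73.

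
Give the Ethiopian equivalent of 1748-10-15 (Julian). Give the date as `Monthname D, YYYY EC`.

Both dates share Julian Day Number 2359803; in the Ethiopian calendar that is 18 Tikimt 1741 EC.

Tikimt 18, 1741 EC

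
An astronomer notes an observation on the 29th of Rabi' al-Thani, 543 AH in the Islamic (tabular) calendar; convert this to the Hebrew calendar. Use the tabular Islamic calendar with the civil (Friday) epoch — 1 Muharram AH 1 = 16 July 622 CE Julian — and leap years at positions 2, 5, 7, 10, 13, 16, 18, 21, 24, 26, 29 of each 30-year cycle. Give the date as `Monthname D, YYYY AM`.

The source date corresponds to 23 September 1148 in the proleptic Gregorian calendar (JDN 2140624).
That day falls on 1 Tishrei 4909 AM in the Hebrew calendar.

Tishrei 1, 4909 AM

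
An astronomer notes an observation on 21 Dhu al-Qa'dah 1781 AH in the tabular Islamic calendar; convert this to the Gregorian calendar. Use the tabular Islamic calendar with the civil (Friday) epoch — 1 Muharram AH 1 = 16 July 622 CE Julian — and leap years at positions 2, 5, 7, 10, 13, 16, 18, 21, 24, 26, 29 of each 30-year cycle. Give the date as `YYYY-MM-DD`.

Julian Day Number of the source date = 2579528.
Converting JDN 2579528 to the Gregorian calendar gives 29 May 2350 CE.

2350-05-29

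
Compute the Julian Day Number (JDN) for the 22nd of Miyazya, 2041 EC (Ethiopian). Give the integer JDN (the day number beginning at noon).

2469562

In the Gregorian calendar the same day is 30 April 2049.
JDN 2451545 is 1 January 2000 CE (Gregorian); the target day is +18017 days from there, so JDN = 2469562.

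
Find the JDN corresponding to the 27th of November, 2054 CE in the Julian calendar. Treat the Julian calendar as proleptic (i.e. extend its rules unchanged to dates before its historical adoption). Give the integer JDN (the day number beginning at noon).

2471612

Equivalently 10 December 2054 (Gregorian).
JDN 2400001 is 17 November 1858 CE (Gregorian), MJD 0; the target day is +71611 days from there, so JDN = 2471612.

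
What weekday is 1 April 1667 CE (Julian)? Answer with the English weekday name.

Monday

This is JDN 2330020 (11 April 1667 Gregorian).
JDN 2330020 mod 7 = 0, and JDN 0 was a Monday, so this is a Monday.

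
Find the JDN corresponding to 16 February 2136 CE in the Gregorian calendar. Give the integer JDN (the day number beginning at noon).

JDN 2400001 is 17 November 1858 CE (Gregorian), MJD 0; the target day is +101263 days from there, so JDN = 2501264.

2501264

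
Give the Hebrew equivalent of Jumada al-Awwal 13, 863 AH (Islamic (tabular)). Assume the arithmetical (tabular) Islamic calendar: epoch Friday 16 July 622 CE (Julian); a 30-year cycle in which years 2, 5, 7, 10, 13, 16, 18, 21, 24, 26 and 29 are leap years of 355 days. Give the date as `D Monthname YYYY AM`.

13 Nisan 5219 AM

Julian Day Number of the source date = 2254034.
Converting JDN 2254034 to the Hebrew calendar gives 13 Nisan 5219 AM.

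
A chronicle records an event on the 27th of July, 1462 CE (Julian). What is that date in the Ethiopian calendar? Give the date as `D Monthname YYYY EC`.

Julian Day Number of the source date = 2255261.
Converting JDN 2255261 to the Ethiopian calendar gives 3 Nehase 1454 EC.

3 Nehase 1454 EC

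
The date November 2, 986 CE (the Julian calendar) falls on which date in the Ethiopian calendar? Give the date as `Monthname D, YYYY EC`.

Hidar 6, 979 EC

The source date corresponds to 7 November 986 in the proleptic Gregorian calendar (JDN 2081500).
That day falls on 6 Hidar 979 EC in the Ethiopian calendar.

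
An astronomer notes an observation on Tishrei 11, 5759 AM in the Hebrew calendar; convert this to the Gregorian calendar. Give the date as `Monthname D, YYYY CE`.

October 1, 1998 CE

Julian Day Number of the source date = 2451088.
Converting JDN 2451088 to the Gregorian calendar gives 1 October 1998 CE.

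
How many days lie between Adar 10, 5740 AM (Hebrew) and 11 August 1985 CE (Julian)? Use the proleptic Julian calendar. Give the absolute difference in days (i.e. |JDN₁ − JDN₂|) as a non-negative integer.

2005

JDN of the first date = 2444297.
JDN of the second date = 2446302.
|2446302 − 2444297| = 2005.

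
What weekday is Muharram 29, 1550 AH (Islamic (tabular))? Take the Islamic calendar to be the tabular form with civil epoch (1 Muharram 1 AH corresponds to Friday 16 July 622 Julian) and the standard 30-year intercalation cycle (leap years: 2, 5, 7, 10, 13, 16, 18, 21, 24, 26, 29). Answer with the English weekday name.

This is JDN 2497382 (1 July 2125 Gregorian).
JDN 2497382 mod 7 = 6, and JDN 0 was a Monday, so this is a Sunday.

Sunday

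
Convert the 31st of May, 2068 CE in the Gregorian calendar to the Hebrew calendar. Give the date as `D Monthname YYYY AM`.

29 Iyar 5828 AM

Both dates share Julian Day Number 2476533; in the Hebrew calendar that is 29 Iyar 5828 AM.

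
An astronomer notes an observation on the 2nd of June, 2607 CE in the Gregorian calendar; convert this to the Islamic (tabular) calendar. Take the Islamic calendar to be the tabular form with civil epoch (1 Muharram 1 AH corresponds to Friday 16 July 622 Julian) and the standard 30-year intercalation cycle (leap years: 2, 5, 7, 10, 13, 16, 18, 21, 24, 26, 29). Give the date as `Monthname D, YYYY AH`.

Both dates share Julian Day Number 2673399; in the tabular Islamic calendar that is 14 Shawwal 2046 AH.

Shawwal 14, 2046 AH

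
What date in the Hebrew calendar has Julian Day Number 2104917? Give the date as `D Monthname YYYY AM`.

26 Kislev 4811 AM

JDN 2104917 is 19 December 1050 in the proleptic Gregorian calendar.
In the Hebrew calendar that day is 26 Kislev 4811 AM.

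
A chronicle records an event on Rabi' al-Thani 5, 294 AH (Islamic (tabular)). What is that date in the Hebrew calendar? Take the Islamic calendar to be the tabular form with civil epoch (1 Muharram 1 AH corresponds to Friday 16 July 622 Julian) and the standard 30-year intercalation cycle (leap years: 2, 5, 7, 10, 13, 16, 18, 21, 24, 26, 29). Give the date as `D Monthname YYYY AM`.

7 Shevat 4667 AM

Julian Day Number of the source date = 2052362.
Converting JDN 2052362 to the Hebrew calendar gives 7 Shevat 4667 AM.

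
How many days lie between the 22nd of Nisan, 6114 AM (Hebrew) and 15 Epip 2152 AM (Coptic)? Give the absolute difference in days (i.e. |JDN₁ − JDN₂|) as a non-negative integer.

JDN of the first date = 2580945.
JDN of the second date = 2610997.
|2610997 − 2580945| = 30052.

30052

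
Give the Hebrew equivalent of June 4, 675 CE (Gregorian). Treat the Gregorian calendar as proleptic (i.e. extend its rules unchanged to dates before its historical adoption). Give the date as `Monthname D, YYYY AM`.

Both dates share Julian Day Number 1967753; in the Hebrew calendar that is 1 Sivan 4435 AM.

Sivan 1, 4435 AM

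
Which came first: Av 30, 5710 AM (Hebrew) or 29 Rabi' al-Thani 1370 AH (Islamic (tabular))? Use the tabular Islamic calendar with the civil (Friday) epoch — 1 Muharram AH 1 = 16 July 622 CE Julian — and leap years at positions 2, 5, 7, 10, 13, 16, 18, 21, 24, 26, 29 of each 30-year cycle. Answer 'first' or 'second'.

first

The two dates have Julian Day Numbers 2433507 and 2433685 respectively.
Since 2433507 < 2433685, the first date comes first.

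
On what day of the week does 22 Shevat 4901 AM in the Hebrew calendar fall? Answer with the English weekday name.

Equivalently 8 February 1141 Gregorian, JDN 2137840.
Since JDN mod 7 = 5 (0 = Monday), the day is Saturday.

Saturday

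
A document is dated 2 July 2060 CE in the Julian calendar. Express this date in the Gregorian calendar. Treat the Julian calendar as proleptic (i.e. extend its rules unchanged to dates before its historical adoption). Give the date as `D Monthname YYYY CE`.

The Julian–Gregorian offset here is 13 days (Julian trailing).
2 July 2060 Julian + 13 days → 15 July 2060 Gregorian.

15 July 2060 CE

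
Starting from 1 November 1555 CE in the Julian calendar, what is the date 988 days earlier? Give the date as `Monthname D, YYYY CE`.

Counting 988 days back from JDN 2289326 reaches JDN 2288338, which is February 16, 1553 CE.

February 16, 1553 CE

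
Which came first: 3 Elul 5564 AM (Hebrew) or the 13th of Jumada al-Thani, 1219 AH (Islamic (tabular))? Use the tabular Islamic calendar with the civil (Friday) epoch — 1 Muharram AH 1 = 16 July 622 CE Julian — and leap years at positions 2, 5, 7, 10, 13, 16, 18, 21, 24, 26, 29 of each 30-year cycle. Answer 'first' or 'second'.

first

Converting both to JDN: 2380179 vs 2380219; the smaller is the first.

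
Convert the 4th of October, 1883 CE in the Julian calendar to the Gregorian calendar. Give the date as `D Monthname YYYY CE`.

16 October 1883 CE

The Julian–Gregorian offset here is 12 days (Julian trailing).
4 October 1883 Julian + 12 days → 16 October 1883 Gregorian.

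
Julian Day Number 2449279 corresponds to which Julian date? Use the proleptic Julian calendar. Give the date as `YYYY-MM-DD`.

1993-10-05

The Gregorian equivalent of JDN 2449279 is 18 October 1993.
In the Julian calendar that day is 1993-10-05.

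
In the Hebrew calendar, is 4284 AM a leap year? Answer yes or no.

no

Hebrew year 4284 is year 9 of its 19-year Metonic cycle; leap years are at positions 3, 6, 8, 11, 14, 17, 19, so it is a common year (12 months).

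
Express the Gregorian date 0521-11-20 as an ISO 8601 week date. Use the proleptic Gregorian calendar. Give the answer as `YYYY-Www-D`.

The weekday is Thursday (ISO weekday 4).
That Thursday belongs to ISO week 47 of ISO year 521.

0521-W47-4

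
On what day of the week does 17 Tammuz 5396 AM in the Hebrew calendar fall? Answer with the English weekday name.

Sunday

Equivalently 20 July 1636 Gregorian, JDN 2318798.
Since JDN mod 7 = 6 (0 = Monday), the day is Sunday.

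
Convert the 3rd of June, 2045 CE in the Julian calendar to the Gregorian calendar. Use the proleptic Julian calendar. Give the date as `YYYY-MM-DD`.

The Julian–Gregorian offset here is 13 days (Julian trailing).
3 June 2045 Julian + 13 days → 16 June 2045 Gregorian.

2045-06-16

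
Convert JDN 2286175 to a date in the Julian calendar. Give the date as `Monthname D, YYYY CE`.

March 17, 1547 CE

JDN 2286175 is 27 March 1547 in the proleptic Gregorian calendar.
In the Julian calendar that day is March 17, 1547 CE.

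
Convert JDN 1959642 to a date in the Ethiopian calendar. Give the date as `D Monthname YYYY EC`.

The proleptic Gregorian equivalent of JDN 1959642 is 20 March 653.
In the Ethiopian calendar that day is 21 Megabit 645 EC.

21 Megabit 645 EC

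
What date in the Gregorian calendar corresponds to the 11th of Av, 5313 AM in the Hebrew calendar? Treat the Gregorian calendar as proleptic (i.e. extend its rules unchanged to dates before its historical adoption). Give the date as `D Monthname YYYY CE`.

Julian Day Number of the source date = 2288494.
Converting JDN 2288494 to the Gregorian calendar gives 1 August 1553 CE.

1 August 1553 CE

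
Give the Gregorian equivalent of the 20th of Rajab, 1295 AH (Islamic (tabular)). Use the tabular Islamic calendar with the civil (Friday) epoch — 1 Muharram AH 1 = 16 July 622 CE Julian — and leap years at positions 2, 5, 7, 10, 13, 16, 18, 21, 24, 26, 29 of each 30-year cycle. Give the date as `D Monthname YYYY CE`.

Both dates share Julian Day Number 2407186; in the Gregorian calendar that is 20 July 1878 CE.

20 July 1878 CE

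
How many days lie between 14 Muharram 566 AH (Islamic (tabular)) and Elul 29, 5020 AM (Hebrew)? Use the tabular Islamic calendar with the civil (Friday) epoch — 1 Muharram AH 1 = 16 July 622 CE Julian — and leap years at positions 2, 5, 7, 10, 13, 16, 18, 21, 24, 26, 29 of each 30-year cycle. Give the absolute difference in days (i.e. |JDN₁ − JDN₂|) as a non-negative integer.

JDN of the first date = 2148670.
JDN of the second date = 2181522.
|2181522 − 2148670| = 32852.

32852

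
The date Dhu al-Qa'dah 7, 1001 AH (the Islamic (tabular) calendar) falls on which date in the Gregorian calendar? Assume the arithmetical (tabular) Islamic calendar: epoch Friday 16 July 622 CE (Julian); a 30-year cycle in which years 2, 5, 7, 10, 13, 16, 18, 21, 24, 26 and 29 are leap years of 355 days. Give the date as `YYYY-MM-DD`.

1593-08-05

Both dates share Julian Day Number 2303108; in the Gregorian calendar that is 5 August 1593 CE.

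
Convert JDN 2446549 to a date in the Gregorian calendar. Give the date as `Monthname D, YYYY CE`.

April 28, 1986 CE

JDN 2451545 is 1 Jan 2000; 2446549 is −4996 days from there.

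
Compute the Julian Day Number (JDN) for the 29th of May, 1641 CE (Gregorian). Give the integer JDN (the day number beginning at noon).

JDN 2299161 is 15 October 1582 CE (Gregorian); the target day is +21411 days from there, so JDN = 2320572.

2320572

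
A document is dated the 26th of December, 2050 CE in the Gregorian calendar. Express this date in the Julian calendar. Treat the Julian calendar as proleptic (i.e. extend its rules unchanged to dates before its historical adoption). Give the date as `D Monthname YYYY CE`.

13 December 2050 CE

For dates in this range the Gregorian date is 13 days ahead of the Julian.
26 December 2050 Gregorian − 13 days → 13 December 2050 Julian.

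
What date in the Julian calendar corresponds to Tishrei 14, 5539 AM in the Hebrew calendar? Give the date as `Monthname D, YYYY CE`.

September 24, 1778 CE

The source date corresponds to 5 October 1778 in the Gregorian calendar (JDN 2370739).
That day falls on 24 September 1778 CE in the Julian calendar.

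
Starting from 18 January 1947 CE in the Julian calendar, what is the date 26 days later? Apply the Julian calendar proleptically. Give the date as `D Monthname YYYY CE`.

JDN of 18 January 1947 CE = 2432217.
2432217 + 26 = 2432243.
JDN 2432243 in the Julian calendar is 13 February 1947 CE.

13 February 1947 CE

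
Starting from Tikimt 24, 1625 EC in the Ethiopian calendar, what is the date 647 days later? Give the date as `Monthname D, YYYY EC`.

JDN of Tikimt 24, 1625 EC = 2317440.
2317440 + 647 = 2318087.
JDN 2318087 in the Ethiopian calendar is Nehase 6, 1626 EC.

Nehase 6, 1626 EC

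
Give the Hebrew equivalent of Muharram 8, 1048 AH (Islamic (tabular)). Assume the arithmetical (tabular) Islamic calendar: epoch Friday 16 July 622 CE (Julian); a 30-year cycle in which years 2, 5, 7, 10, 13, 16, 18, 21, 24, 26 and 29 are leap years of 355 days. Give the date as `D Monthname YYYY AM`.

9 Sivan 5398 AM

The source date corresponds to 22 May 1638 in the Gregorian calendar (JDN 2319469).
That day falls on 9 Sivan 5398 AM in the Hebrew calendar.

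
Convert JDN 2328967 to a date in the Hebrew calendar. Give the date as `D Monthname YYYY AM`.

JDN 2328967 is 23 May 1664 in the Gregorian calendar.
In the Hebrew calendar that day is 28 Iyar 5424 AM.

28 Iyar 5424 AM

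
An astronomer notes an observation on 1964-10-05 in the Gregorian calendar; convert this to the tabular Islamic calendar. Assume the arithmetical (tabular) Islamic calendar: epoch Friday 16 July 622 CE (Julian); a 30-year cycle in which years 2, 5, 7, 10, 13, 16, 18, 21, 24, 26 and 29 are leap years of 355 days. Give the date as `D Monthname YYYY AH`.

Both dates share Julian Day Number 2438674; in the tabular Islamic calendar that is 28 Jumada al-Awwal 1384 AH.

28 Jumada al-Awwal 1384 AH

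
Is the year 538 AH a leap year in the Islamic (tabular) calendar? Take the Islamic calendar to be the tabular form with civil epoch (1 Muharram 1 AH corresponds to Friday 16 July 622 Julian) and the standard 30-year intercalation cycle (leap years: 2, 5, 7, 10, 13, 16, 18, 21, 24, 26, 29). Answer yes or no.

no

Year 538 AH is year 28 of its 30-year cycle; leap positions are 2, 5, 7, 10, 13, 16, 18, 21, 24, 26, 29, so it is a common year (354 days).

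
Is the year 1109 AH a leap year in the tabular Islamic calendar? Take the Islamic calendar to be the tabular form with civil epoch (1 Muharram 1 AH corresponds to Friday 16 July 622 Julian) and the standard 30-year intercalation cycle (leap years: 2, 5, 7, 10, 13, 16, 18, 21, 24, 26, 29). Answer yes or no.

yes

Year 1109 AH is year 29 of its 30-year cycle; leap positions are 2, 5, 7, 10, 13, 16, 18, 21, 24, 26, 29, so it is a leap year (355 days).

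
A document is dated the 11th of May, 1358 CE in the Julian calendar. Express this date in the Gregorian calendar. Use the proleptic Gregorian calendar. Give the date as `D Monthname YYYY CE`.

At this point the Julian calendar is 8 days behind the Gregorian.
11 May 1358 Julian + 8 days → 19 May 1358 Gregorian.

19 May 1358 CE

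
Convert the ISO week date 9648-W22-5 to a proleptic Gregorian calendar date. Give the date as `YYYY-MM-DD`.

9648-05-29

ISO week 1 of 9648 is the week containing the first Thursday of 9648.
Week 22, day 5 (Friday) lands on 9648-05-29.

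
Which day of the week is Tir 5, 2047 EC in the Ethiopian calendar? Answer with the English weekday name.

Equivalently 13 January 2055 Gregorian, JDN 2471646.
2471646 ≡ 2 (mod 7); counting from Monday = 0 gives Wednesday.

Wednesday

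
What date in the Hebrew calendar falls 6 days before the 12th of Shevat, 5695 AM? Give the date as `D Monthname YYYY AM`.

JDN of the 12th of Shevat, 5695 AM = 2427819.
2427819 − 6 = 2427813.
JDN 2427813 in the Hebrew calendar is 6 Shevat 5695 AM.

6 Shevat 5695 AM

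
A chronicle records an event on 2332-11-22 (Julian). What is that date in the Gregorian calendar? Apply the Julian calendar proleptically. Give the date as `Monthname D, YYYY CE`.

December 8, 2332 CE

The Julian–Gregorian offset here is 16 days (Julian trailing).
22 November 2332 Julian + 16 days → 8 December 2332 Gregorian.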